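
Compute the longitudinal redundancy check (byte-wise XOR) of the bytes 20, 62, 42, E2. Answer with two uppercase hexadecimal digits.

E2

XOR the bytes together:
  start with 0x20
  0x20 ⊕ 0x62 = 0x42
  0x42 ⊕ 0x42 = 0x00
  0x00 ⊕ 0xE2 = 0xE2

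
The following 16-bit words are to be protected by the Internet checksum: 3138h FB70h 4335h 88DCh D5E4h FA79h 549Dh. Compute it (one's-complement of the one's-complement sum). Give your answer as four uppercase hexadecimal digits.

E248

One's-complement addition (fold any carry out of bit 15 back into bit 0):
  0x3138 + 0xFB70 = 0x12CA8 → wrap carry → 0x2CA9
  0x2CA9 + 0x4335 = 0x06FDE
  0x6FDE + 0x88DC = 0x0F8BA
  0xF8BA + 0xD5E4 = 0x1CE9E → wrap carry → 0xCE9F
  0xCE9F + 0xFA79 = 0x1C918 → wrap carry → 0xC919
  0xC919 + 0x549D = 0x11DB6 → wrap carry → 0x1DB7
One's-complement sum = 0x1DB7.
Checksum = ~0x1DB7 & 0xFFFF = 0xE248.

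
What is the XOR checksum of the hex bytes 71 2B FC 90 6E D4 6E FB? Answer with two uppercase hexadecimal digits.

XOR the bytes together:
  start with 0x71
  0x71 ⊕ 0x2B = 0x5A
  0x5A ⊕ 0xFC = 0xA6
  0xA6 ⊕ 0x90 = 0x36
  0x36 ⊕ 0x6E = 0x58
  0x58 ⊕ 0xD4 = 0x8C
  0x8C ⊕ 0x6E = 0xE2
  0xE2 ⊕ 0xFB = 0x19

19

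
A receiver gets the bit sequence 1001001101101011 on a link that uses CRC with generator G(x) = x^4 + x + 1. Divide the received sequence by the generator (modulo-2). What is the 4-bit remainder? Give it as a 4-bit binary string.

Modulo-2 division of 1001001101101011 by 10011:
  pos 0: 10010 XOR 10011 = 00001
  pos 4: 10110 XOR 10011 = 00101
  pos 6: 10111 XOR 10011 = 00100
  pos 8: 10001 XOR 10011 = 00010
  pos 11: 10011 XOR 10011 = 00000
Remainder = 0000 (zero — the frame passes the CRC check).

0000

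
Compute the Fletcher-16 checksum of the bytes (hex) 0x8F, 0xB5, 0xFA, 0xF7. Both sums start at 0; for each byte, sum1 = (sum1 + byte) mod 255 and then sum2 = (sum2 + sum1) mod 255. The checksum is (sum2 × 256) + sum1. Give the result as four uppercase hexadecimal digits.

4D38

Running sums (mod 255):
  after byte 0 (0x8F): sum1=143, sum2=143
  after byte 1 (0xB5): sum1=69, sum2=212
  after byte 2 (0xFA): sum1=64, sum2=21
  after byte 3 (0xF7): sum1=56, sum2=77
Checksum = sum2·256 + sum1 = 77·256 + 56 = 19768 = 0x4D38.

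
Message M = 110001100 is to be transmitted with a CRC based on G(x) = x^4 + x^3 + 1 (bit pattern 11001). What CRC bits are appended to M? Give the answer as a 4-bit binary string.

Append 4 zeros: 1100011000000. Divide by 11001 (XOR where the leading bit is 1):
  pos 0: 11000 XOR 11001 = 00001
  pos 4: 11100 XOR 11001 = 00101
  pos 6: 10100 XOR 11001 = 01101
  pos 7: 11010 XOR 11001 = 00011
Remainder (last 4 bits) = 0110. This is the CRC / FCS.

0110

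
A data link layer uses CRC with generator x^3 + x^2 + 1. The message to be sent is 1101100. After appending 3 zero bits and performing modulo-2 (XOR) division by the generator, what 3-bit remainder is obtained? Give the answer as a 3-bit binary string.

011

Append 3 zeros: 1101100000. Divide by 1101 (XOR where the leading bit is 1):
  pos 0: 1101 XOR 1101 = 0000
  pos 4: 1000 XOR 1101 = 0101
  pos 5: 1010 XOR 1101 = 0111
  pos 6: 1110 XOR 1101 = 0011
Remainder (last 3 bits) = 011. This is the CRC / FCS.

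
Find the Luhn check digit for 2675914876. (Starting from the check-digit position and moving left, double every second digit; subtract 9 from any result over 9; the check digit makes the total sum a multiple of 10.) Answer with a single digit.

Partial digits right→left: 6 7 8 4 1 9 5 7 6 2
Double every second digit counting from the check-digit position (so the 1st, 3rd, 5th, ... of the partial from the right).
  doubled (with −9 where >9): 3 7 2 1 3 → sum 16
  kept as-is: 7 4 9 7 2 → sum 29
Total = 16 + 29 = 45.
Check digit = (10 − (45 mod 10)) mod 10 = 5.

5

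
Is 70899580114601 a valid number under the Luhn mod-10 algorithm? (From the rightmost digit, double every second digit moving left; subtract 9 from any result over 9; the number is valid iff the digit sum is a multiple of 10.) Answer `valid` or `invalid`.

valid

From the right, keep odd positions and double even positions (subtract 9 from any doubled value over 9):
  doubled (positions 2,4,...): 0 8 2 7 9 7 5 → sum 38
  kept (positions 1,3,...): 1 6 1 0 5 9 0 → sum 22
Total = 60.
60 mod 10 = 0, so the number is valid.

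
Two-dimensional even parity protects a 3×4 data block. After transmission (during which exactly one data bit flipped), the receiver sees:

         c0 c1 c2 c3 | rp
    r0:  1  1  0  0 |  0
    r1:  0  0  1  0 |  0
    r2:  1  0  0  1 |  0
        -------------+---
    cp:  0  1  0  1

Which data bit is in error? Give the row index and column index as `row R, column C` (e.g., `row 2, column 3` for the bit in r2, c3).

Recompute each row's even parity and compare to rp:
  r0: data parity 0, sent rp 0 → ok
  r1: data parity 1, sent rp 0 → mismatch
  r2: data parity 0, sent rp 0 → ok
Recompute each column's even parity and compare to cp:
  c0: data parity 0, sent cp 0 → ok
  c1: data parity 1, sent cp 1 → ok
  c2: data parity 1, sent cp 0 → mismatch
  c3: data parity 1, sent cp 1 → ok
Exactly one row (r1) and one column (c2) fail → the flipped bit is at their intersection.

row 1, column 2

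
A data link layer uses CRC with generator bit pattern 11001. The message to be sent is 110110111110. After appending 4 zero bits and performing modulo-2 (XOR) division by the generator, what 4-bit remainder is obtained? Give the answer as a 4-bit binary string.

1011

Append 4 zeros: 1101101111100000. Divide by 11001 (XOR where the leading bit is 1):
  pos 0: 11011 XOR 11001 = 00010
  pos 3: 10011 XOR 11001 = 01010
  pos 4: 10101 XOR 11001 = 01100
  pos 5: 11001 XOR 11001 = 00000
  pos 10: 10000 XOR 11001 = 01001
  pos 11: 10010 XOR 11001 = 01011
Remainder (last 4 bits) = 1011. This is the CRC / FCS.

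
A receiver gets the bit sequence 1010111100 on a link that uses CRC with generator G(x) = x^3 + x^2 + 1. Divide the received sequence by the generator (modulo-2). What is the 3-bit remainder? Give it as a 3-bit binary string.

000

Modulo-2 division of 1010111100 by 1101:
  pos 0: 1010 XOR 1101 = 0111
  pos 1: 1111 XOR 1101 = 0010
  pos 3: 1011 XOR 1101 = 0110
  pos 4: 1101 XOR 1101 = 0000
Remainder = 000 (zero — the frame passes the CRC check).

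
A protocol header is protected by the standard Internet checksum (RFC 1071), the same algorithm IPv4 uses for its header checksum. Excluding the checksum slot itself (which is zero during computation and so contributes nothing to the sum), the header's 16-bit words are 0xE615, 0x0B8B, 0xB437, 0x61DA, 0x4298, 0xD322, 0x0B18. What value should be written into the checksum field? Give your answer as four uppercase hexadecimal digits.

D779

One's-complement addition (fold any carry out of bit 15 back into bit 0):
  0xE615 + 0x0B8B = 0x0F1A0
  0xF1A0 + 0xB437 = 0x1A5D7 → wrap carry → 0xA5D8
  0xA5D8 + 0x61DA = 0x107B2 → wrap carry → 0x07B3
  0x07B3 + 0x4298 = 0x04A4B
  0x4A4B + 0xD322 = 0x11D6D → wrap carry → 0x1D6E
  0x1D6E + 0x0B18 = 0x02886
One's-complement sum = 0x2886.
Checksum = ~0x2886 & 0xFFFF = 0xD779.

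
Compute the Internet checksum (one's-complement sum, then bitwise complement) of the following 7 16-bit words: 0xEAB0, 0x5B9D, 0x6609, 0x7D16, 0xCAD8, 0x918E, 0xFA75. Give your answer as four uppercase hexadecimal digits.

7FB4

One's-complement addition (fold any carry out of bit 15 back into bit 0):
  0xEAB0 + 0x5B9D = 0x1464D → wrap carry → 0x464E
  0x464E + 0x6609 = 0x0AC57
  0xAC57 + 0x7D16 = 0x1296D → wrap carry → 0x296E
  0x296E + 0xCAD8 = 0x0F446
  0xF446 + 0x918E = 0x185D4 → wrap carry → 0x85D5
  0x85D5 + 0xFA75 = 0x1804A → wrap carry → 0x804B
One's-complement sum = 0x804B.
Checksum = ~0x804B & 0xFFFF = 0x7FB4.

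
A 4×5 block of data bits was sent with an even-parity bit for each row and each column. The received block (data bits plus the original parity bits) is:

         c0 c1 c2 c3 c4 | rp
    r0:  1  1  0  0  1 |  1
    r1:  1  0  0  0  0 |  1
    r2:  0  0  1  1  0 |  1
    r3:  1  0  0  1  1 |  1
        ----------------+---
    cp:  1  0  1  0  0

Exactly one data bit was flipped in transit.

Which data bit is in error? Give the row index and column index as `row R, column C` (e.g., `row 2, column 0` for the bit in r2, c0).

row 2, column 1

Recompute each row's even parity and compare to rp:
  r0: data parity 1, sent rp 1 → ok
  r1: data parity 1, sent rp 1 → ok
  r2: data parity 0, sent rp 1 → mismatch
  r3: data parity 1, sent rp 1 → ok
Recompute each column's even parity and compare to cp:
  c0: data parity 1, sent cp 1 → ok
  c1: data parity 1, sent cp 0 → mismatch
  c2: data parity 1, sent cp 1 → ok
  c3: data parity 0, sent cp 0 → ok
  c4: data parity 0, sent cp 0 → ok
Exactly one row (r2) and one column (c1) fail → the flipped bit is at their intersection.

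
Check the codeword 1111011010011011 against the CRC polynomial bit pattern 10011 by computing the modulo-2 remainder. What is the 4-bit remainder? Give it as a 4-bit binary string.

Modulo-2 division of 1111011010011011 by 10011:
  pos 0: 11110 XOR 10011 = 01101
  pos 1: 11011 XOR 10011 = 01000
  pos 2: 10001 XOR 10011 = 00010
  pos 5: 10010 XOR 10011 = 00001
  pos 9: 10110 XOR 10011 = 00101
  pos 11: 10111 XOR 10011 = 00100
Remainder = 0100 (nonzero — an error is detected).

0100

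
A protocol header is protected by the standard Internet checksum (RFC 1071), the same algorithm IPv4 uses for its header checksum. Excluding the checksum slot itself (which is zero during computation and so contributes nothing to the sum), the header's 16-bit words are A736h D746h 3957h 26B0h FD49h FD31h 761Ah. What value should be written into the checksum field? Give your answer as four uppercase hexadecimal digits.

One's-complement addition (fold any carry out of bit 15 back into bit 0):
  0xA736 + 0xD746 = 0x17E7C → wrap carry → 0x7E7D
  0x7E7D + 0x3957 = 0x0B7D4
  0xB7D4 + 0x26B0 = 0x0DE84
  0xDE84 + 0xFD49 = 0x1DBCD → wrap carry → 0xDBCE
  0xDBCE + 0xFD31 = 0x1D8FF → wrap carry → 0xD900
  0xD900 + 0x761A = 0x14F1A → wrap carry → 0x4F1B
One's-complement sum = 0x4F1B.
Checksum = ~0x4F1B & 0xFFFF = 0xB0E4.

B0E4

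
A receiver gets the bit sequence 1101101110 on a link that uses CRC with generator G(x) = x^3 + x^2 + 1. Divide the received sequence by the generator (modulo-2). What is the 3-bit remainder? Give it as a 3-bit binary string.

000

Modulo-2 division of 1101101110 by 1101:
  pos 0: 1101 XOR 1101 = 0000
  pos 4: 1011 XOR 1101 = 0110
  pos 5: 1101 XOR 1101 = 0000
Remainder = 000 (zero — the frame passes the CRC check).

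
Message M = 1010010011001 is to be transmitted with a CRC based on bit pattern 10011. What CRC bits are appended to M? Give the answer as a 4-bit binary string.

1000

Append 4 zeros: 10100100110010000. Divide by 10011 (XOR where the leading bit is 1):
  pos 0: 10100 XOR 10011 = 00111
  pos 2: 11110 XOR 10011 = 01101
  pos 3: 11010 XOR 10011 = 01001
  pos 4: 10011 XOR 10011 = 00000
  pos 9: 10010 XOR 10011 = 00001
Remainder (last 4 bits) = 1000. This is the CRC / FCS.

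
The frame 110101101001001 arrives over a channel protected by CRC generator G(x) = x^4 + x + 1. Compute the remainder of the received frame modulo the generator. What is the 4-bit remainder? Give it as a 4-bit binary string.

0000

Modulo-2 division of 110101101001001 by 10011:
  pos 0: 11010 XOR 10011 = 01001
  pos 1: 10011 XOR 10011 = 00000
  pos 6: 10100 XOR 10011 = 00111
  pos 8: 11110 XOR 10011 = 01101
  pos 9: 11010 XOR 10011 = 01001
  pos 10: 10011 XOR 10011 = 00000
Remainder = 0000 (zero — the frame passes the CRC check).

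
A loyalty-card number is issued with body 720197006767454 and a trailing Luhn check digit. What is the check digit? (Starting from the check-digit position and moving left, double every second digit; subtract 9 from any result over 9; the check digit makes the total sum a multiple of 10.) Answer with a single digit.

5

Partial digits right→left: 4 5 4 7 6 7 6 0 0 7 9 1 0 2 7
Double every second digit counting from the check-digit position (so the 1st, 3rd, 5th, ... of the partial from the right).
  doubled (with −9 where >9): 8 8 3 3 0 9 0 5 → sum 36
  kept as-is: 5 7 7 0 7 1 2 → sum 29
Total = 36 + 29 = 65.
Check digit = (10 − (65 mod 10)) mod 10 = 5.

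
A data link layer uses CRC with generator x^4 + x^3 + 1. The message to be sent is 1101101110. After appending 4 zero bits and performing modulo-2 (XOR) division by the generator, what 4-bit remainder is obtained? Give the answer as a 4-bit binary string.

Append 4 zeros: 11011011100000. Divide by 11001 (XOR where the leading bit is 1):
  pos 0: 11011 XOR 11001 = 00010
  pos 3: 10011 XOR 11001 = 01010
  pos 4: 10101 XOR 11001 = 01100
  pos 5: 11000 XOR 11001 = 00001
  pos 9: 10000 XOR 11001 = 01001
Remainder (last 4 bits) = 1001. This is the CRC / FCS.

1001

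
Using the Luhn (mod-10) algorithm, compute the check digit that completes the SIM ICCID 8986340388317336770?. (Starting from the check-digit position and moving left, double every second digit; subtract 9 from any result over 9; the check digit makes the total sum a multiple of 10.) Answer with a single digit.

4

Partial digits right→left: 0 7 7 6 3 3 7 1 3 8 8 3 0 4 3 6 8 9 8
Double every second digit counting from the check-digit position (so the 1st, 3rd, 5th, ... of the partial from the right).
  doubled (with −9 where >9): 0 5 6 5 6 7 0 6 7 7 → sum 49
  kept as-is: 7 6 3 1 8 3 4 6 9 → sum 47
Total = 49 + 47 = 96.
Check digit = (10 − (96 mod 10)) mod 10 = 4.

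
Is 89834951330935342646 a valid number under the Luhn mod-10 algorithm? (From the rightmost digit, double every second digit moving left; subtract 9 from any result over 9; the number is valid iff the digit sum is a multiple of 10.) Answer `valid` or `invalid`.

invalid

From the right, keep odd positions and double even positions (subtract 9 from any doubled value over 9):
  doubled (positions 2,4,...): 8 4 6 6 0 6 1 8 7 7 → sum 53
  kept (positions 1,3,...): 6 6 4 5 9 3 1 9 3 9 → sum 55
Total = 108.
108 mod 10 = 8, so the number is invalid.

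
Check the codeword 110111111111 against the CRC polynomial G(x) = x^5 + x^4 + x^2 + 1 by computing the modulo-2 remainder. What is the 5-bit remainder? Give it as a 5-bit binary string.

00001

Modulo-2 division of 110111111111 by 110101:
  pos 0: 110111 XOR 110101 = 000010
  pos 4: 101111 XOR 110101 = 011010
  pos 5: 110101 XOR 110101 = 000000
Remainder = 00001 (nonzero — an error is detected).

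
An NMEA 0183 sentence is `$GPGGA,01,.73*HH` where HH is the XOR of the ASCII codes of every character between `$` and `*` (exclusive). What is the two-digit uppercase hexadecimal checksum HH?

7D

XOR the ASCII codes of the payload characters:
  'G' = 0x47 → acc = 0x47
  'P' = 0x50 → acc = 0x17
  'G' = 0x47 → acc = 0x50
  'G' = 0x47 → acc = 0x17
  'A' = 0x41 → acc = 0x56
  ',' = 0x2C → acc = 0x7A
  '0' = 0x30 → acc = 0x4A
  '1' = 0x31 → acc = 0x7B
  ',' = 0x2C → acc = 0x57
  '.' = 0x2E → acc = 0x79
  '7' = 0x37 → acc = 0x4E
  '3' = 0x33 → acc = 0x7D
Checksum = 0x7D.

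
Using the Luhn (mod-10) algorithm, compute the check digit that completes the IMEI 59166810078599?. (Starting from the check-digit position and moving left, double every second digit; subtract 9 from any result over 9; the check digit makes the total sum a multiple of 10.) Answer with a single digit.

Partial digits right→left: 9 9 5 8 7 0 0 1 8 6 6 1 9 5
Double every second digit counting from the check-digit position (so the 1st, 3rd, 5th, ... of the partial from the right).
  doubled (with −9 where >9): 9 1 5 0 7 3 9 → sum 34
  kept as-is: 9 8 0 1 6 1 5 → sum 30
Total = 34 + 30 = 64.
Check digit = (10 − (64 mod 10)) mod 10 = 6.

6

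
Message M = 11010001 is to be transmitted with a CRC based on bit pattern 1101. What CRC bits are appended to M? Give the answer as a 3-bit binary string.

101

Append 3 zeros: 11010001000. Divide by 1101 (XOR where the leading bit is 1):
  pos 0: 1101 XOR 1101 = 0000
  pos 7: 1000 XOR 1101 = 0101
Remainder (last 3 bits) = 101. This is the CRC / FCS.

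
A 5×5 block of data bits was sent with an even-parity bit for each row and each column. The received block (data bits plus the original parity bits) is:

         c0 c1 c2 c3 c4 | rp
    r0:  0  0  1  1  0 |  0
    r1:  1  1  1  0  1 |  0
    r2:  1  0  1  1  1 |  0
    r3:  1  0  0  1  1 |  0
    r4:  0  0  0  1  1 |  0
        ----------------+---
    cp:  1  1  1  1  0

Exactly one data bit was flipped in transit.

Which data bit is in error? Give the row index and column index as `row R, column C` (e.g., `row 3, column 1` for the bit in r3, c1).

Recompute each row's even parity and compare to rp:
  r0: data parity 0, sent rp 0 → ok
  r1: data parity 0, sent rp 0 → ok
  r2: data parity 0, sent rp 0 → ok
  r3: data parity 1, sent rp 0 → mismatch
  r4: data parity 0, sent rp 0 → ok
Recompute each column's even parity and compare to cp:
  c0: data parity 1, sent cp 1 → ok
  c1: data parity 1, sent cp 1 → ok
  c2: data parity 1, sent cp 1 → ok
  c3: data parity 0, sent cp 1 → mismatch
  c4: data parity 0, sent cp 0 → ok
Exactly one row (r3) and one column (c3) fail → the flipped bit is at their intersection.

row 3, column 3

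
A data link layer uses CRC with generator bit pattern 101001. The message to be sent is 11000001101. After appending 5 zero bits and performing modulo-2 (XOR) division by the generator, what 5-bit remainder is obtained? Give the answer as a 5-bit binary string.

11011

Append 5 zeros: 1100000110100000. Divide by 101001 (XOR where the leading bit is 1):
  pos 0: 110000 XOR 101001 = 011001
  pos 1: 110010 XOR 101001 = 011011
  pos 2: 110111 XOR 101001 = 011110
  pos 3: 111101 XOR 101001 = 010100
  pos 4: 101000 XOR 101001 = 000001
  pos 9: 110000 XOR 101001 = 011001
  pos 10: 110010 XOR 101001 = 011011
Remainder (last 5 bits) = 11011. This is the CRC / FCS.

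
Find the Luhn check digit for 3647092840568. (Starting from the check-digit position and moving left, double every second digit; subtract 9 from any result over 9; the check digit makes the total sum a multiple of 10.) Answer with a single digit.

Partial digits right→left: 8 6 5 0 4 8 2 9 0 7 4 6 3
Double every second digit counting from the check-digit position (so the 1st, 3rd, 5th, ... of the partial from the right).
  doubled (with −9 where >9): 7 1 8 4 0 8 6 → sum 34
  kept as-is: 6 0 8 9 7 6 → sum 36
Total = 34 + 36 = 70.
Check digit = (10 − (70 mod 10)) mod 10 = 0.

0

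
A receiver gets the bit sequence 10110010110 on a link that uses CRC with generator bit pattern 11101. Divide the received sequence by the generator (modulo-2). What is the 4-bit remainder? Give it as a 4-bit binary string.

0000

Modulo-2 division of 10110010110 by 11101:
  pos 0: 10110 XOR 11101 = 01011
  pos 1: 10110 XOR 11101 = 01011
  pos 2: 10111 XOR 11101 = 01010
  pos 3: 10100 XOR 11101 = 01001
  pos 4: 10011 XOR 11101 = 01110
  pos 5: 11101 XOR 11101 = 00000
Remainder = 0000 (zero — the frame passes the CRC check).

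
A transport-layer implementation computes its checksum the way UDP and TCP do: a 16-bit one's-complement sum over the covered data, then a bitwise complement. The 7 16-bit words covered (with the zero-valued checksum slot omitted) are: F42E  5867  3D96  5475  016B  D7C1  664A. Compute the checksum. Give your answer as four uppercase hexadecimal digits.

One's-complement addition (fold any carry out of bit 15 back into bit 0):
  0xF42E + 0x5867 = 0x14C95 → wrap carry → 0x4C96
  0x4C96 + 0x3D96 = 0x08A2C
  0x8A2C + 0x5475 = 0x0DEA1
  0xDEA1 + 0x016B = 0x0E00C
  0xE00C + 0xD7C1 = 0x1B7CD → wrap carry → 0xB7CE
  0xB7CE + 0x664A = 0x11E18 → wrap carry → 0x1E19
One's-complement sum = 0x1E19.
Checksum = ~0x1E19 & 0xFFFF = 0xE1E6.

E1E6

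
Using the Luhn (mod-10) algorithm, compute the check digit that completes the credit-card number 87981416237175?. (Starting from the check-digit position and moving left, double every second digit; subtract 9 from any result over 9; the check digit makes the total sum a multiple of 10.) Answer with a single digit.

Partial digits right→left: 5 7 1 7 3 2 6 1 4 1 8 9 7 8
Double every second digit counting from the check-digit position (so the 1st, 3rd, 5th, ... of the partial from the right).
  doubled (with −9 where >9): 1 2 6 3 8 7 5 → sum 32
  kept as-is: 7 7 2 1 1 9 8 → sum 35
Total = 32 + 35 = 67.
Check digit = (10 − (67 mod 10)) mod 10 = 3.

3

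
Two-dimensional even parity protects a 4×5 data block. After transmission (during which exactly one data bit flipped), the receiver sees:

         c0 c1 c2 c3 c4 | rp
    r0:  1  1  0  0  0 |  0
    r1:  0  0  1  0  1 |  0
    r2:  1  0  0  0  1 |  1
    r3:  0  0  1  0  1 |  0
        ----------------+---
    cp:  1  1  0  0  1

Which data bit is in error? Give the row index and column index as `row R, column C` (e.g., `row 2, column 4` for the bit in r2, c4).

Recompute each row's even parity and compare to rp:
  r0: data parity 0, sent rp 0 → ok
  r1: data parity 0, sent rp 0 → ok
  r2: data parity 0, sent rp 1 → mismatch
  r3: data parity 0, sent rp 0 → ok
Recompute each column's even parity and compare to cp:
  c0: data parity 0, sent cp 1 → mismatch
  c1: data parity 1, sent cp 1 → ok
  c2: data parity 0, sent cp 0 → ok
  c3: data parity 0, sent cp 0 → ok
  c4: data parity 1, sent cp 1 → ok
Exactly one row (r2) and one column (c0) fail → the flipped bit is at their intersection.

row 2, column 0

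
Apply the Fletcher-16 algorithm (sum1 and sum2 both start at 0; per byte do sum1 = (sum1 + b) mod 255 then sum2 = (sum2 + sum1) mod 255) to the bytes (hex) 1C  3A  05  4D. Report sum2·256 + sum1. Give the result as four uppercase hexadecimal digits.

Running sums (mod 255):
  after byte 0 (1C): sum1=28, sum2=28
  after byte 1 (3A): sum1=86, sum2=114
  after byte 2 (05): sum1=91, sum2=205
  after byte 3 (4D): sum1=168, sum2=118
Checksum = sum2·256 + sum1 = 118·256 + 168 = 30376 = 0x76A8.

76A8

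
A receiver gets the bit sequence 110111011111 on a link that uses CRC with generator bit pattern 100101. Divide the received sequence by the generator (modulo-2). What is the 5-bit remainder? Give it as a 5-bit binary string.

Modulo-2 division of 110111011111 by 100101:
  pos 0: 110111 XOR 100101 = 010010
  pos 1: 100100 XOR 100101 = 000001
  pos 6: 111111 XOR 100101 = 011010
Remainder = 11010 (nonzero — an error is detected).

11010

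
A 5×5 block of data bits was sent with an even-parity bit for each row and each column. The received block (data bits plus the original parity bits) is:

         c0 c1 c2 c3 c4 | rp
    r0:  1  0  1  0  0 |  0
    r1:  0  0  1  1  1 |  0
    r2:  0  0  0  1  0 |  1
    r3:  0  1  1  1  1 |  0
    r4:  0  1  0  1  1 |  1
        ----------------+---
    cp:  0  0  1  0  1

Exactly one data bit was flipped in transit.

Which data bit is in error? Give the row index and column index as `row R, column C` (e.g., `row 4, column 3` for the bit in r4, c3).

row 1, column 0

Recompute each row's even parity and compare to rp:
  r0: data parity 0, sent rp 0 → ok
  r1: data parity 1, sent rp 0 → mismatch
  r2: data parity 1, sent rp 1 → ok
  r3: data parity 0, sent rp 0 → ok
  r4: data parity 1, sent rp 1 → ok
Recompute each column's even parity and compare to cp:
  c0: data parity 1, sent cp 0 → mismatch
  c1: data parity 0, sent cp 0 → ok
  c2: data parity 1, sent cp 1 → ok
  c3: data parity 0, sent cp 0 → ok
  c4: data parity 1, sent cp 1 → ok
Exactly one row (r1) and one column (c0) fail → the flipped bit is at their intersection.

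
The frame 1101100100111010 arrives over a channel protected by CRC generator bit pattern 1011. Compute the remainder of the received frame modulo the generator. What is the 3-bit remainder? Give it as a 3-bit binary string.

000

Modulo-2 division of 1101100100111010 by 1011:
  pos 0: 1101 XOR 1011 = 0110
  pos 1: 1101 XOR 1011 = 0110
  pos 2: 1100 XOR 1011 = 0111
  pos 3: 1110 XOR 1011 = 0101
  pos 4: 1011 XOR 1011 = 0000
  pos 10: 1110 XOR 1011 = 0101
  pos 11: 1011 XOR 1011 = 0000
Remainder = 000 (zero — the frame passes the CRC check).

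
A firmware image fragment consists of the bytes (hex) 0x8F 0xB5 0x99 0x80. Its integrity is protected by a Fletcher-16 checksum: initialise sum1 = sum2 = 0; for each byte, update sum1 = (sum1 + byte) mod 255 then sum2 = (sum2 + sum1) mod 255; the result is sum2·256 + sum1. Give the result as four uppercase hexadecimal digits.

135F

Running sums (mod 255):
  after byte 0 (0x8F): sum1=143, sum2=143
  after byte 1 (0xB5): sum1=69, sum2=212
  after byte 2 (0x99): sum1=222, sum2=179
  after byte 3 (0x80): sum1=95, sum2=19
Checksum = sum2·256 + sum1 = 19·256 + 95 = 4959 = 0x135F.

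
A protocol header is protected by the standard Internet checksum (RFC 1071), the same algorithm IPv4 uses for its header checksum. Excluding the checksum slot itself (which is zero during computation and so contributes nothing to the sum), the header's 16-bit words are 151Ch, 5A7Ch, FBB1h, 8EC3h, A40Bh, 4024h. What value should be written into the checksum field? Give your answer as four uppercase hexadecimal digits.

21C2

One's-complement addition (fold any carry out of bit 15 back into bit 0):
  0x151C + 0x5A7C = 0x06F98
  0x6F98 + 0xFBB1 = 0x16B49 → wrap carry → 0x6B4A
  0x6B4A + 0x8EC3 = 0x0FA0D
  0xFA0D + 0xA40B = 0x19E18 → wrap carry → 0x9E19
  0x9E19 + 0x4024 = 0x0DE3D
One's-complement sum = 0xDE3D.
Checksum = ~0xDE3D & 0xFFFF = 0x21C2.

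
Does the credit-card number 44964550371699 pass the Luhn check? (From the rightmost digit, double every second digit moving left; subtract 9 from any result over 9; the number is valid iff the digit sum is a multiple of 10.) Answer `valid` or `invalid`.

valid

From the right, keep odd positions and double even positions (subtract 9 from any doubled value over 9):
  doubled (positions 2,4,...): 9 2 6 1 8 9 8 → sum 43
  kept (positions 1,3,...): 9 6 7 0 5 6 4 → sum 37
Total = 80.
80 mod 10 = 0, so the number is valid.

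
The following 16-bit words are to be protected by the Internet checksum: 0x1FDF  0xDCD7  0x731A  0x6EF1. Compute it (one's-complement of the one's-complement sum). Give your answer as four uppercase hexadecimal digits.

213D

One's-complement addition (fold any carry out of bit 15 back into bit 0):
  0x1FDF + 0xDCD7 = 0x0FCB6
  0xFCB6 + 0x731A = 0x16FD0 → wrap carry → 0x6FD1
  0x6FD1 + 0x6EF1 = 0x0DEC2
One's-complement sum = 0xDEC2.
Checksum = ~0xDEC2 & 0xFFFF = 0x213D.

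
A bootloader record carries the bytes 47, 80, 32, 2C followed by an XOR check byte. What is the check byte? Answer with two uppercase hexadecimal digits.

XOR the bytes together:
  start with 0x47
  0x47 ⊕ 0x80 = 0xC7
  0xC7 ⊕ 0x32 = 0xF5
  0xF5 ⊕ 0x2C = 0xD9

D9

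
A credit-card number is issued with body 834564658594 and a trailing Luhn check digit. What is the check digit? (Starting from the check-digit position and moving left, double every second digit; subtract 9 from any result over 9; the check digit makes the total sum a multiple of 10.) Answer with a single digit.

Partial digits right→left: 4 9 5 8 5 6 4 6 5 4 3 8
Double every second digit counting from the check-digit position (so the 1st, 3rd, 5th, ... of the partial from the right).
  doubled (with −9 where >9): 8 1 1 8 1 6 → sum 25
  kept as-is: 9 8 6 6 4 8 → sum 41
Total = 25 + 41 = 66.
Check digit = (10 − (66 mod 10)) mod 10 = 4.

4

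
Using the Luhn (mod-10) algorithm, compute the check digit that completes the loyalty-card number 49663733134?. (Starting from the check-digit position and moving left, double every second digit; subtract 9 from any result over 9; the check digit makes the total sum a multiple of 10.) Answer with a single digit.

9

Partial digits right→left: 4 3 1 3 3 7 3 6 6 9 4
Double every second digit counting from the check-digit position (so the 1st, 3rd, 5th, ... of the partial from the right).
  doubled (with −9 where >9): 8 2 6 6 3 8 → sum 33
  kept as-is: 3 3 7 6 9 → sum 28
Total = 33 + 28 = 61.
Check digit = (10 − (61 mod 10)) mod 10 = 9.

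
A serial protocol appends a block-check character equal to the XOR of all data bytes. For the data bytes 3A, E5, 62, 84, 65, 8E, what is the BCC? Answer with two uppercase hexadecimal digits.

XOR the bytes together:
  start with 0x3A
  0x3A ⊕ 0xE5 = 0xDF
  0xDF ⊕ 0x62 = 0xBD
  0xBD ⊕ 0x84 = 0x39
  0x39 ⊕ 0x65 = 0x5C
  0x5C ⊕ 0x8E = 0xD2

D2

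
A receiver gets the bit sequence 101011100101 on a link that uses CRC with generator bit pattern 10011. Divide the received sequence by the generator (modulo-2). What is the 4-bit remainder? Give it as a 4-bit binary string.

0000

Modulo-2 division of 101011100101 by 10011:
  pos 0: 10101 XOR 10011 = 00110
  pos 2: 11011 XOR 10011 = 01000
  pos 3: 10000 XOR 10011 = 00011
  pos 6: 11010 XOR 10011 = 01001
  pos 7: 10011 XOR 10011 = 00000
Remainder = 0000 (zero — the frame passes the CRC check).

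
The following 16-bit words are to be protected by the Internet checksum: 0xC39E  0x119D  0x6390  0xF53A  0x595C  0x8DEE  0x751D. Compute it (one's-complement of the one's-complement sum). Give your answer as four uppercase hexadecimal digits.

7590

One's-complement addition (fold any carry out of bit 15 back into bit 0):
  0xC39E + 0x119D = 0x0D53B
  0xD53B + 0x6390 = 0x138CB → wrap carry → 0x38CC
  0x38CC + 0xF53A = 0x12E06 → wrap carry → 0x2E07
  0x2E07 + 0x595C = 0x08763
  0x8763 + 0x8DEE = 0x11551 → wrap carry → 0x1552
  0x1552 + 0x751D = 0x08A6F
One's-complement sum = 0x8A6F.
Checksum = ~0x8A6F & 0xFFFF = 0x7590.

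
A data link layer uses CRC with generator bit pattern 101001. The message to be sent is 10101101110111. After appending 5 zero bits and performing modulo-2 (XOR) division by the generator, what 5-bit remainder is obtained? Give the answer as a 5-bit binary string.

Append 5 zeros: 1010110111011100000. Divide by 101001 (XOR where the leading bit is 1):
  pos 0: 101011 XOR 101001 = 000010
  pos 4: 100111 XOR 101001 = 001110
  pos 6: 111001 XOR 101001 = 010000
  pos 7: 100001 XOR 101001 = 001000
  pos 9: 100010 XOR 101001 = 001011
  pos 11: 101100 XOR 101001 = 000101
Remainder (last 5 bits) = 10100. This is the CRC / FCS.

10100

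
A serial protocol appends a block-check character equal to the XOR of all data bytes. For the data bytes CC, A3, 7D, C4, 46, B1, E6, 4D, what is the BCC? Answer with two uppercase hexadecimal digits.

8A

XOR the bytes together:
  start with 0xCC
  0xCC ⊕ 0xA3 = 0x6F
  0x6F ⊕ 0x7D = 0x12
  0x12 ⊕ 0xC4 = 0xD6
  0xD6 ⊕ 0x46 = 0x90
  0x90 ⊕ 0xB1 = 0x21
  0x21 ⊕ 0xE6 = 0xC7
  0xC7 ⊕ 0x4D = 0x8A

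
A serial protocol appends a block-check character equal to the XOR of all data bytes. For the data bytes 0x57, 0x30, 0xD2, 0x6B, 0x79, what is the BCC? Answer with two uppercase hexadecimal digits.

XOR the bytes together:
  start with 0x57
  0x57 ⊕ 0x30 = 0x67
  0x67 ⊕ 0xD2 = 0xB5
  0xB5 ⊕ 0x6B = 0xDE
  0xDE ⊕ 0x79 = 0xA7

A7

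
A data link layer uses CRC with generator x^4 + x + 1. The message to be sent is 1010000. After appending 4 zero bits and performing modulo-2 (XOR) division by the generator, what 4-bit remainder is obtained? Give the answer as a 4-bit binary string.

Append 4 zeros: 10100000000. Divide by 10011 (XOR where the leading bit is 1):
  pos 0: 10100 XOR 10011 = 00111
  pos 2: 11100 XOR 10011 = 01111
  pos 3: 11110 XOR 10011 = 01101
  pos 4: 11010 XOR 10011 = 01001
  pos 5: 10010 XOR 10011 = 00001
Remainder (last 4 bits) = 0010. This is the CRC / FCS.

0010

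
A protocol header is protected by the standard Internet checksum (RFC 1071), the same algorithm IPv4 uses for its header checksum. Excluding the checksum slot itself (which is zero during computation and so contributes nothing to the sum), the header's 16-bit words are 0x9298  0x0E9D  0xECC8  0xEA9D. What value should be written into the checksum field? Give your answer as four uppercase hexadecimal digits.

8763

One's-complement addition (fold any carry out of bit 15 back into bit 0):
  0x9298 + 0x0E9D = 0x0A135
  0xA135 + 0xECC8 = 0x18DFD → wrap carry → 0x8DFE
  0x8DFE + 0xEA9D = 0x1789B → wrap carry → 0x789C
One's-complement sum = 0x789C.
Checksum = ~0x789C & 0xFFFF = 0x8763.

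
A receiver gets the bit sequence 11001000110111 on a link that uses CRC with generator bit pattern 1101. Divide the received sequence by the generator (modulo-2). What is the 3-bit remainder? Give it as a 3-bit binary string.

010

Modulo-2 division of 11001000110111 by 1101:
  pos 0: 1100 XOR 1101 = 0001
  pos 3: 1100 XOR 1101 = 0001
  pos 6: 1011 XOR 1101 = 0110
  pos 7: 1100 XOR 1101 = 0001
  pos 10: 1111 XOR 1101 = 0010
Remainder = 010 (nonzero — an error is detected).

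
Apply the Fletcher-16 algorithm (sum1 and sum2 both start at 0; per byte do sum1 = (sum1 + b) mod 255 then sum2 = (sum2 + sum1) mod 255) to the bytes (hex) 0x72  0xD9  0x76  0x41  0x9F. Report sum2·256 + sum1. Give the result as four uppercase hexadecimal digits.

Running sums (mod 255):
  after byte 0 (0x72): sum1=114, sum2=114
  after byte 1 (0xD9): sum1=76, sum2=190
  after byte 2 (0x76): sum1=194, sum2=129
  after byte 3 (0x41): sum1=4, sum2=133
  after byte 4 (0x9F): sum1=163, sum2=41
Checksum = sum2·256 + sum1 = 41·256 + 163 = 10659 = 0x29A3.

29A3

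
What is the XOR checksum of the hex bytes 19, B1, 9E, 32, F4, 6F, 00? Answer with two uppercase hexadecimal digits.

9F

XOR the bytes together:
  start with 0x19
  0x19 ⊕ 0xB1 = 0xA8
  0xA8 ⊕ 0x9E = 0x36
  0x36 ⊕ 0x32 = 0x04
  0x04 ⊕ 0xF4 = 0xF0
  0xF0 ⊕ 0x6F = 0x9F
  0x9F ⊕ 0x00 = 0x9F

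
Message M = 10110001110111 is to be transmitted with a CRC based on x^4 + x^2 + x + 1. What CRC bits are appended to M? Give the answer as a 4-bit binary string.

0111

Append 4 zeros: 101100011101110000. Divide by 10111 (XOR where the leading bit is 1):
  pos 0: 10110 XOR 10111 = 00001
  pos 4: 10011 XOR 10111 = 00100
  pos 6: 10010 XOR 10111 = 00101
  pos 8: 10111 XOR 10111 = 00000
  pos 13: 10000 XOR 10111 = 00111
Remainder (last 4 bits) = 0111. This is the CRC / FCS.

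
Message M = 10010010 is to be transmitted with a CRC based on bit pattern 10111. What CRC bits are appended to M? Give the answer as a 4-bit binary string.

Append 4 zeros: 100100100000. Divide by 10111 (XOR where the leading bit is 1):
  pos 0: 10010 XOR 10111 = 00101
  pos 2: 10101 XOR 10111 = 00010
  pos 5: 10000 XOR 10111 = 00111
  pos 7: 11100 XOR 10111 = 01011
Remainder (last 4 bits) = 1011. This is the CRC / FCS.

1011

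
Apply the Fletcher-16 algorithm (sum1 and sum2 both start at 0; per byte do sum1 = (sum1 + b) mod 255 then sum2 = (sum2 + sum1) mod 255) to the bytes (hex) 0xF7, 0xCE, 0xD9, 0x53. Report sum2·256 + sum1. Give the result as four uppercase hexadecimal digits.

Running sums (mod 255):
  after byte 0 (0xF7): sum1=247, sum2=247
  after byte 1 (0xCE): sum1=198, sum2=190
  after byte 2 (0xD9): sum1=160, sum2=95
  after byte 3 (0x53): sum1=243, sum2=83
Checksum = sum2·256 + sum1 = 83·256 + 243 = 21491 = 0x53F3.

53F3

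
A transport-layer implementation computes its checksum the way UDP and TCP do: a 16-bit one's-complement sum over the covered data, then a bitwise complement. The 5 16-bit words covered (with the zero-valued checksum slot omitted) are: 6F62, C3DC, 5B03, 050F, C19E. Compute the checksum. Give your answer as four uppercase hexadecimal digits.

AB0F

One's-complement addition (fold any carry out of bit 15 back into bit 0):
  0x6F62 + 0xC3DC = 0x1333E → wrap carry → 0x333F
  0x333F + 0x5B03 = 0x08E42
  0x8E42 + 0x050F = 0x09351
  0x9351 + 0xC19E = 0x154EF → wrap carry → 0x54F0
One's-complement sum = 0x54F0.
Checksum = ~0x54F0 & 0xFFFF = 0xAB0F.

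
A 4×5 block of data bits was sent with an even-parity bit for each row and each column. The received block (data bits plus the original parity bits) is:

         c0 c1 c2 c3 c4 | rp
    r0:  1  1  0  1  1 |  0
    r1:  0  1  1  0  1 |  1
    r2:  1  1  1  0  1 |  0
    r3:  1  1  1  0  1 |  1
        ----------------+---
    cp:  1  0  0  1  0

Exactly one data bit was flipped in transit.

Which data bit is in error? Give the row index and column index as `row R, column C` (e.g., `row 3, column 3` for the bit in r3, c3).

row 3, column 2

Recompute each row's even parity and compare to rp:
  r0: data parity 0, sent rp 0 → ok
  r1: data parity 1, sent rp 1 → ok
  r2: data parity 0, sent rp 0 → ok
  r3: data parity 0, sent rp 1 → mismatch
Recompute each column's even parity and compare to cp:
  c0: data parity 1, sent cp 1 → ok
  c1: data parity 0, sent cp 0 → ok
  c2: data parity 1, sent cp 0 → mismatch
  c3: data parity 1, sent cp 1 → ok
  c4: data parity 0, sent cp 0 → ok
Exactly one row (r3) and one column (c2) fail → the flipped bit is at their intersection.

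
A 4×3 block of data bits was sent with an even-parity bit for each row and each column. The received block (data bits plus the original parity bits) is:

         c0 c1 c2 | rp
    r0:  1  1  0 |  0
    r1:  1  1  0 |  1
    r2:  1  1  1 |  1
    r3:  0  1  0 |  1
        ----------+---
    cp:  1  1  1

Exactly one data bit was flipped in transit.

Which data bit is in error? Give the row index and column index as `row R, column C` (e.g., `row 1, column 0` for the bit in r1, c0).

Recompute each row's even parity and compare to rp:
  r0: data parity 0, sent rp 0 → ok
  r1: data parity 0, sent rp 1 → mismatch
  r2: data parity 1, sent rp 1 → ok
  r3: data parity 1, sent rp 1 → ok
Recompute each column's even parity and compare to cp:
  c0: data parity 1, sent cp 1 → ok
  c1: data parity 0, sent cp 1 → mismatch
  c2: data parity 1, sent cp 1 → ok
Exactly one row (r1) and one column (c1) fail → the flipped bit is at their intersection.

row 1, column 1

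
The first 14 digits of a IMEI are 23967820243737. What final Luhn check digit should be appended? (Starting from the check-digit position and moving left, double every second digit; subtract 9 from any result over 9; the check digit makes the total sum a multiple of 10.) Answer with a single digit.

8

Partial digits right→left: 7 3 7 3 4 2 0 2 8 7 6 9 3 2
Double every second digit counting from the check-digit position (so the 1st, 3rd, 5th, ... of the partial from the right).
  doubled (with −9 where >9): 5 5 8 0 7 3 6 → sum 34
  kept as-is: 3 3 2 2 7 9 2 → sum 28
Total = 34 + 28 = 62.
Check digit = (10 − (62 mod 10)) mod 10 = 8.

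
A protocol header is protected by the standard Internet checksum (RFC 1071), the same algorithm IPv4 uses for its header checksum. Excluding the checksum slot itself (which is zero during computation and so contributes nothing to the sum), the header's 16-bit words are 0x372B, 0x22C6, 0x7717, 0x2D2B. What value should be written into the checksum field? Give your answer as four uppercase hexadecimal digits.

One's-complement addition (fold any carry out of bit 15 back into bit 0):
  0x372B + 0x22C6 = 0x059F1
  0x59F1 + 0x7717 = 0x0D108
  0xD108 + 0x2D2B = 0x0FE33
One's-complement sum = 0xFE33.
Checksum = ~0xFE33 & 0xFFFF = 0x01CC.

01CC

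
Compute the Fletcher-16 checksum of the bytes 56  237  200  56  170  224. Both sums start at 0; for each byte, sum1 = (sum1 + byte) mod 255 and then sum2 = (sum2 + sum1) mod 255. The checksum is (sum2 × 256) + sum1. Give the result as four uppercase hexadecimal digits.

Running sums (mod 255):
  after byte 0 (56): sum1=56, sum2=56
  after byte 1 (237): sum1=38, sum2=94
  after byte 2 (200): sum1=238, sum2=77
  after byte 3 (56): sum1=39, sum2=116
  after byte 4 (170): sum1=209, sum2=70
  after byte 5 (224): sum1=178, sum2=248
Checksum = sum2·256 + sum1 = 248·256 + 178 = 63666 = 0xF8B2.

F8B2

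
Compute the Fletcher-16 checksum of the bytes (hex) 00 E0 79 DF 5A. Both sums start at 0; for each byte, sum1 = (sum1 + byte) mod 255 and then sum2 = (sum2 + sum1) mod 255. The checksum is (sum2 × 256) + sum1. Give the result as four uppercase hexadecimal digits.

Running sums (mod 255):
  after byte 0 (00): sum1=0, sum2=0
  after byte 1 (E0): sum1=224, sum2=224
  after byte 2 (79): sum1=90, sum2=59
  after byte 3 (DF): sum1=58, sum2=117
  after byte 4 (5A): sum1=148, sum2=10
Checksum = sum2·256 + sum1 = 10·256 + 148 = 2708 = 0x0A94.

0A94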